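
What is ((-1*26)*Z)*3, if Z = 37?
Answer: -2886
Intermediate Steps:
((-1*26)*Z)*3 = (-1*26*37)*3 = -26*37*3 = -962*3 = -2886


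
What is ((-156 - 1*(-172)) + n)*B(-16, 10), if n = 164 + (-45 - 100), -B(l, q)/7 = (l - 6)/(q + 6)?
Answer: 2695/8 ≈ 336.88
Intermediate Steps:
B(l, q) = -7*(-6 + l)/(6 + q) (B(l, q) = -7*(l - 6)/(q + 6) = -7*(-6 + l)/(6 + q))
n = 19 (n = 164 - 145 = 19)
((-156 - 1*(-172)) + n)*B(-16, 10) = ((-156 - 1*(-172)) + 19)*(7*(6 - 1*(-16))/(6 + 10)) = ((-156 + 172) + 19)*(7*(6 + 16)/16) = (16 + 19)*(7*(1/16)*22) = 35*(77/8) = 2695/8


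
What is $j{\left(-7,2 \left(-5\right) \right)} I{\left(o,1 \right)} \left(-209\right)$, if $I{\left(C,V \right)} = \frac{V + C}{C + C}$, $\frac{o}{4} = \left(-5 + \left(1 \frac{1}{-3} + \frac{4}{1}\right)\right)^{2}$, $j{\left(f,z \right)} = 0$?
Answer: $0$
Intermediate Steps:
$o = \frac{64}{9}$ ($o = 4 \left(-5 + \left(1 \frac{1}{-3} + \frac{4}{1}\right)\right)^{2} = 4 \left(-5 + \left(1 \left(- \frac{1}{3}\right) + 4 \cdot 1\right)\right)^{2} = 4 \left(-5 + \left(- \frac{1}{3} + 4\right)\right)^{2} = 4 \left(-5 + \frac{11}{3}\right)^{2} = 4 \left(- \frac{4}{3}\right)^{2} = 4 \cdot \frac{16}{9} = \frac{64}{9} \approx 7.1111$)
$I{\left(C,V \right)} = \frac{C + V}{2 C}$
$j{\left(-7,2 \left(-5\right) \right)} I{\left(o,1 \right)} \left(-209\right) = 0 \frac{\frac{64}{9} + 1}{2 \cdot \frac{64}{9}} \left(-209\right) = 0 \cdot \frac{1}{2} \cdot \frac{9}{64} \cdot \frac{73}{9} \left(-209\right) = 0 \cdot \frac{73}{128} \left(-209\right) = 0 \left(-209\right) = 0$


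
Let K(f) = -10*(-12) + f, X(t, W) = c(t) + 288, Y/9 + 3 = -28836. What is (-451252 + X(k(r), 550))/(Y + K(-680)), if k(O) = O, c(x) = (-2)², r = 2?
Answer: 450960/260111 ≈ 1.7337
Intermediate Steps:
Y = -259551 (Y = -27 + 9*(-28836) = -27 - 259524 = -259551)
c(x) = 4
X(t, W) = 292 (X(t, W) = 4 + 288 = 292)
K(f) = 120 + f
(-451252 + X(k(r), 550))/(Y + K(-680)) = (-451252 + 292)/(-259551 + (120 - 680)) = -450960/(-259551 - 560) = -450960/(-260111) = -450960*(-1/260111) = 450960/260111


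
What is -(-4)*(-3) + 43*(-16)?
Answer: -700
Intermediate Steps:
-(-4)*(-3) + 43*(-16) = -1*12 - 688 = -12 - 688 = -700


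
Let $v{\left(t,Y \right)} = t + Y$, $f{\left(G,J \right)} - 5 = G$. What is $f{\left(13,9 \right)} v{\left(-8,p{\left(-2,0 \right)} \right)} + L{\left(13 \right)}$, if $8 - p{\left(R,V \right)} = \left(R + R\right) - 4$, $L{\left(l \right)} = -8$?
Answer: $136$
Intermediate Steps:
$f{\left(G,J \right)} = 5 + G$
$p{\left(R,V \right)} = 12 - 2 R$ ($p{\left(R,V \right)} = 8 - \left(\left(R + R\right) - 4\right) = 8 - \left(2 R - 4\right) = 8 - \left(-4 + 2 R\right) = 12 - 2 R$)
$v{\left(t,Y \right)} = Y + t$
$f{\left(13,9 \right)} v{\left(-8,p{\left(-2,0 \right)} \right)} + L{\left(13 \right)} = \left(5 + 13\right) \left(\left(12 - -4\right) - 8\right) - 8 = 18 \left(\left(12 + 4\right) - 8\right) - 8 = 18 \left(16 - 8\right) - 8 = 18 \cdot 8 - 8 = 144 - 8 = 136$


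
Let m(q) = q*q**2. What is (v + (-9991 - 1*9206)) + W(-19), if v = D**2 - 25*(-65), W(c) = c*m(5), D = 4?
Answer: -19931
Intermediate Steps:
m(q) = q**3
W(c) = 125*c (W(c) = c*5**3 = c*125 = 125*c)
v = 1641 (v = 4**2 - 25*(-65) = 16 + 1625 = 1641)
(v + (-9991 - 1*9206)) + W(-19) = (1641 + (-9991 - 1*9206)) + 125*(-19) = (1641 + (-9991 - 9206)) - 2375 = (1641 - 19197) - 2375 = -17556 - 2375 = -19931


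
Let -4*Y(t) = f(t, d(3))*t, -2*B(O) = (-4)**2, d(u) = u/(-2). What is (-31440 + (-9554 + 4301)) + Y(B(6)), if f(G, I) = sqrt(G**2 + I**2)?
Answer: -36693 + sqrt(265) ≈ -36677.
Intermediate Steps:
d(u) = -u/2 (d(u) = u*(-1/2) = -u/2)
B(O) = -8 (B(O) = -1/2*(-4)**2 = -1/2*16 = -8)
Y(t) = -t*sqrt(9/4 + t**2)/4 (Y(t) = -sqrt(t**2 + (-1/2*3)**2)*t/4 = -sqrt(t**2 + (-3/2)**2)*t/4 = -sqrt(t**2 + 9/4)*t/4 = -sqrt(9/4 + t**2)*t/4 = -t*sqrt(9/4 + t**2)/4)
(-31440 + (-9554 + 4301)) + Y(B(6)) = (-31440 + (-9554 + 4301)) - 1/8*(-8)*sqrt(9 + 4*(-8)**2) = (-31440 - 5253) - 1/8*(-8)*sqrt(9 + 4*64) = -36693 - 1/8*(-8)*sqrt(9 + 256) = -36693 - 1/8*(-8)*sqrt(265) = -36693 + sqrt(265)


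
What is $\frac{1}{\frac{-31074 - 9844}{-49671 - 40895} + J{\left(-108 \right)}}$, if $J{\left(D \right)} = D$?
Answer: $- \frac{45283}{4870105} \approx -0.0092982$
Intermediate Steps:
$\frac{1}{\frac{-31074 - 9844}{-49671 - 40895} + J{\left(-108 \right)}} = \frac{1}{\frac{-31074 - 9844}{-49671 - 40895} - 108} = \frac{1}{- \frac{40918}{-90566} - 108} = \frac{1}{\left(-40918\right) \left(- \frac{1}{90566}\right) - 108} = \frac{1}{\frac{20459}{45283} - 108} = \frac{1}{- \frac{4870105}{45283}} = - \frac{45283}{4870105}$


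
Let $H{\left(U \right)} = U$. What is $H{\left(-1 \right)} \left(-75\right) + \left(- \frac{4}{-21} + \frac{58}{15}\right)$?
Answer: $\frac{2767}{35} \approx 79.057$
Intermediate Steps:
$H{\left(-1 \right)} \left(-75\right) + \left(- \frac{4}{-21} + \frac{58}{15}\right) = \left(-1\right) \left(-75\right) + \left(- \frac{4}{-21} + \frac{58}{15}\right) = 75 + \left(\left(-4\right) \left(- \frac{1}{21}\right) + 58 \cdot \frac{1}{15}\right) = 75 + \left(\frac{4}{21} + \frac{58}{15}\right) = 75 + \frac{142}{35} = \frac{2767}{35}$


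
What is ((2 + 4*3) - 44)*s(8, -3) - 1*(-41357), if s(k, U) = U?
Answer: 41447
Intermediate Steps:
((2 + 4*3) - 44)*s(8, -3) - 1*(-41357) = ((2 + 4*3) - 44)*(-3) - 1*(-41357) = ((2 + 12) - 44)*(-3) + 41357 = (14 - 44)*(-3) + 41357 = -30*(-3) + 41357 = 90 + 41357 = 41447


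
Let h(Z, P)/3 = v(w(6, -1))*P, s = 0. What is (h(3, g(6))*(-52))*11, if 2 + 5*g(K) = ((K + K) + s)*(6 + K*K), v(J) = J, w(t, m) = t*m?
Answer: 5168592/5 ≈ 1.0337e+6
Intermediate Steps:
w(t, m) = m*t
g(K) = -⅖ + 2*K*(6 + K²)/5 (g(K) = -⅖ + (((K + K) + 0)*(6 + K*K))/5 = -⅖ + ((2*K + 0)*(6 + K²))/5 = -⅖ + ((2*K)*(6 + K²))/5 = -⅖ + (2*K*(6 + K²))/5 = -⅖ + 2*K*(6 + K²)/5)
h(Z, P) = -18*P (h(Z, P) = 3*((-1*6)*P) = 3*(-6*P) = -18*P)
(h(3, g(6))*(-52))*11 = (-18*(-⅖ + (⅖)*6³ + (12/5)*6)*(-52))*11 = (-18*(-⅖ + (⅖)*216 + 72/5)*(-52))*11 = (-18*(-⅖ + 432/5 + 72/5)*(-52))*11 = (-18*502/5*(-52))*11 = -9036/5*(-52)*11 = (469872/5)*11 = 5168592/5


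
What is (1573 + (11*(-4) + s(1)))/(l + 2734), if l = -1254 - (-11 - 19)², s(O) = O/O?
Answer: 153/58 ≈ 2.6379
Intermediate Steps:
s(O) = 1
l = -2154 (l = -1254 - 1*(-30)² = -1254 - 1*900 = -1254 - 900 = -2154)
(1573 + (11*(-4) + s(1)))/(l + 2734) = (1573 + (11*(-4) + 1))/(-2154 + 2734) = (1573 + (-44 + 1))/580 = (1573 - 43)*(1/580) = 1530*(1/580) = 153/58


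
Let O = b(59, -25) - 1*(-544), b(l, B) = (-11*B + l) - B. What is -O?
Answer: -903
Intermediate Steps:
b(l, B) = l - 12*B (b(l, B) = (l - 11*B) - B = l - 12*B)
O = 903 (O = (59 - 12*(-25)) - 1*(-544) = (59 + 300) + 544 = 359 + 544 = 903)
-O = -1*903 = -903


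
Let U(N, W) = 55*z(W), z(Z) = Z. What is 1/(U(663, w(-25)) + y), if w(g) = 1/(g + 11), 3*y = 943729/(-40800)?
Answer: -856800/9972103 ≈ -0.085920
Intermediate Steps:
y = -943729/122400 (y = (943729/(-40800))/3 = (943729*(-1/40800))/3 = (1/3)*(-943729/40800) = -943729/122400 ≈ -7.7102)
w(g) = 1/(11 + g)
U(N, W) = 55*W
1/(U(663, w(-25)) + y) = 1/(55/(11 - 25) - 943729/122400) = 1/(55/(-14) - 943729/122400) = 1/(55*(-1/14) - 943729/122400) = 1/(-55/14 - 943729/122400) = 1/(-9972103/856800) = -856800/9972103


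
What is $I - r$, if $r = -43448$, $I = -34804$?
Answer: $8644$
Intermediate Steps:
$I - r = -34804 - -43448 = -34804 + 43448 = 8644$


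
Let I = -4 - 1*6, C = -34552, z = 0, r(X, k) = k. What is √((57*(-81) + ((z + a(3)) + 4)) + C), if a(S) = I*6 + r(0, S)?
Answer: 3*I*√4358 ≈ 198.05*I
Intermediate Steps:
I = -10 (I = -4 - 6 = -10)
a(S) = -60 + S (a(S) = -10*6 + S = -60 + S)
√((57*(-81) + ((z + a(3)) + 4)) + C) = √((57*(-81) + ((0 + (-60 + 3)) + 4)) - 34552) = √((-4617 + ((0 - 57) + 4)) - 34552) = √((-4617 + (-57 + 4)) - 34552) = √((-4617 - 53) - 34552) = √(-4670 - 34552) = √(-39222) = 3*I*√4358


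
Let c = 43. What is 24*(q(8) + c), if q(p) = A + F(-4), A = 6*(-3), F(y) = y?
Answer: 504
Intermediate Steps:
A = -18
q(p) = -22 (q(p) = -18 - 4 = -22)
24*(q(8) + c) = 24*(-22 + 43) = 24*21 = 504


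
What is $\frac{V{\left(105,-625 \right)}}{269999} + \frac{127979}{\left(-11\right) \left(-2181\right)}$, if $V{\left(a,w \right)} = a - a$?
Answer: $\frac{127979}{23991} \approx 5.3345$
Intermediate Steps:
$V{\left(a,w \right)} = 0$
$\frac{V{\left(105,-625 \right)}}{269999} + \frac{127979}{\left(-11\right) \left(-2181\right)} = \frac{0}{269999} + \frac{127979}{\left(-11\right) \left(-2181\right)} = 0 \cdot \frac{1}{269999} + \frac{127979}{23991} = 0 + 127979 \cdot \frac{1}{23991} = 0 + \frac{127979}{23991} = \frac{127979}{23991}$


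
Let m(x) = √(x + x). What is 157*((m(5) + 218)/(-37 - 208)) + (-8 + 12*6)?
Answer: -18546/245 - 157*√10/245 ≈ -77.724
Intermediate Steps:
m(x) = √2*√x (m(x) = √(2*x) = √2*√x)
157*((m(5) + 218)/(-37 - 208)) + (-8 + 12*6) = 157*((√2*√5 + 218)/(-37 - 208)) + (-8 + 12*6) = 157*((√10 + 218)/(-245)) + (-8 + 72) = 157*((218 + √10)*(-1/245)) + 64 = 157*(-218/245 - √10/245) + 64 = (-34226/245 - 157*√10/245) + 64 = -18546/245 - 157*√10/245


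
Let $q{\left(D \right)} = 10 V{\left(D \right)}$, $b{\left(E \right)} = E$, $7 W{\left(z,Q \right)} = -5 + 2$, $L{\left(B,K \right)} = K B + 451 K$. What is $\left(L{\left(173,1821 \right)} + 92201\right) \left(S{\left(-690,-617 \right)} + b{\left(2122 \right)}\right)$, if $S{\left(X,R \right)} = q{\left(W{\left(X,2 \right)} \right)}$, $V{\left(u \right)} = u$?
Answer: $\frac{18211358120}{7} \approx 2.6016 \cdot 10^{9}$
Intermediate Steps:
$L{\left(B,K \right)} = 451 K + B K$ ($L{\left(B,K \right)} = B K + 451 K = 451 K + B K$)
$W{\left(z,Q \right)} = - \frac{3}{7}$ ($W{\left(z,Q \right)} = \frac{-5 + 2}{7} = \frac{1}{7} \left(-3\right) = - \frac{3}{7}$)
$q{\left(D \right)} = 10 D$
$S{\left(X,R \right)} = - \frac{30}{7}$ ($S{\left(X,R \right)} = 10 \left(- \frac{3}{7}\right) = - \frac{30}{7}$)
$\left(L{\left(173,1821 \right)} + 92201\right) \left(S{\left(-690,-617 \right)} + b{\left(2122 \right)}\right) = \left(1821 \left(451 + 173\right) + 92201\right) \left(- \frac{30}{7} + 2122\right) = \left(1821 \cdot 624 + 92201\right) \frac{14824}{7} = \left(1136304 + 92201\right) \frac{14824}{7} = 1228505 \cdot \frac{14824}{7} = \frac{18211358120}{7}$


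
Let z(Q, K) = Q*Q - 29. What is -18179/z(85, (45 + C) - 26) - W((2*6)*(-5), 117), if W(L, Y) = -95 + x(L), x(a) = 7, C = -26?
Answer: 87867/1028 ≈ 85.474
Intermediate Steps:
z(Q, K) = -29 + Q² (z(Q, K) = Q² - 29 = -29 + Q²)
W(L, Y) = -88 (W(L, Y) = -95 + 7 = -88)
-18179/z(85, (45 + C) - 26) - W((2*6)*(-5), 117) = -18179/(-29 + 85²) - 1*(-88) = -18179/(-29 + 7225) + 88 = -18179/7196 + 88 = -18179*1/7196 + 88 = -2597/1028 + 88 = 87867/1028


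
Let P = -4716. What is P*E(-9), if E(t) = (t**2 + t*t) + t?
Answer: -721548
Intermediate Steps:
E(t) = t + 2*t**2 (E(t) = (t**2 + t**2) + t = 2*t**2 + t = t + 2*t**2)
P*E(-9) = -(-42444)*(1 + 2*(-9)) = -(-42444)*(1 - 18) = -(-42444)*(-17) = -4716*153 = -721548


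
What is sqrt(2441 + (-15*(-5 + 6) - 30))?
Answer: 2*sqrt(599) ≈ 48.949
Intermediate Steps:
sqrt(2441 + (-15*(-5 + 6) - 30)) = sqrt(2441 + (-15 - 30)) = sqrt(2441 - 45) = sqrt(2396) = 2*sqrt(599)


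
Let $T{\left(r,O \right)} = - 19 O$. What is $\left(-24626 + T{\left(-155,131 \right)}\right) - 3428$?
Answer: $-30543$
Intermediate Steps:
$\left(-24626 + T{\left(-155,131 \right)}\right) - 3428 = \left(-24626 - 2489\right) - 3428 = -27115 - 3428 = -30543$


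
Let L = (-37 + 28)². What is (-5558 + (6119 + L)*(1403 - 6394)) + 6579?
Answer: -30943179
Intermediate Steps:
L = 81 (L = (-9)² = 81)
(-5558 + (6119 + L)*(1403 - 6394)) + 6579 = (-5558 + (6119 + 81)*(1403 - 6394)) + 6579 = (-5558 + 6200*(-4991)) + 6579 = (-5558 - 30944200) + 6579 = -30949758 + 6579 = -30943179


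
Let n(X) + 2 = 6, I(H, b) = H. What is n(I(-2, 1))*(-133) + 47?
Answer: -485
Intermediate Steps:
n(X) = 4 (n(X) = -2 + 6 = 4)
n(I(-2, 1))*(-133) + 47 = 4*(-133) + 47 = -532 + 47 = -485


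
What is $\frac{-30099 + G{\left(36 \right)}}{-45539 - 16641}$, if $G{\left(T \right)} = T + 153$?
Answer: $\frac{2991}{6218} \approx 0.48102$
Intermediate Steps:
$G{\left(T \right)} = 153 + T$
$\frac{-30099 + G{\left(36 \right)}}{-45539 - 16641} = \frac{-30099 + \left(153 + 36\right)}{-45539 - 16641} = \frac{-30099 + 189}{-62180} = \left(-29910\right) \left(- \frac{1}{62180}\right) = \frac{2991}{6218}$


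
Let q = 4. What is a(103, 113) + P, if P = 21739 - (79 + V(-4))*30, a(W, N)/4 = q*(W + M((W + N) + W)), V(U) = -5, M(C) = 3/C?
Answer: 6752321/319 ≈ 21167.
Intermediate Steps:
a(W, N) = 16*W + 48/(N + 2*W) (a(W, N) = 4*(4*(W + 3/((W + N) + W))) = 4*(4*(W + 3/((N + W) + W))) = 4*(4*(W + 3/(N + 2*W))) = 4*(4*W + 12/(N + 2*W)) = 16*W + 48/(N + 2*W))
P = 19519 (P = 21739 - (79 - 5)*30 = 21739 - 74*30 = 21739 - 1*2220 = 21739 - 2220 = 19519)
a(103, 113) + P = 16*(3 + 103*(113 + 2*103))/(113 + 2*103) + 19519 = 16*(3 + 103*(113 + 206))/(113 + 206) + 19519 = 16*(3 + 103*319)/319 + 19519 = 16*(1/319)*(3 + 32857) + 19519 = 16*(1/319)*32860 + 19519 = 525760/319 + 19519 = 6752321/319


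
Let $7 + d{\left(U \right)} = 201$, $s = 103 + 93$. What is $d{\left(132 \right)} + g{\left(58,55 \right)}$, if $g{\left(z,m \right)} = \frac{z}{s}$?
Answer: $\frac{19041}{98} \approx 194.3$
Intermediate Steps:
$s = 196$
$g{\left(z,m \right)} = \frac{z}{196}$
$d{\left(U \right)} = 194$ ($d{\left(U \right)} = -7 + 201 = 194$)
$d{\left(132 \right)} + g{\left(58,55 \right)} = 194 + \frac{1}{196} \cdot 58 = 194 + \frac{29}{98} = \frac{19041}{98}$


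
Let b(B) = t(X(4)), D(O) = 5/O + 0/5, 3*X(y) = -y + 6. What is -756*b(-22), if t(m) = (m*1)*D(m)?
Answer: -3780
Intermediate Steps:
X(y) = 2 - y/3 (X(y) = (-y + 6)/3 = (6 - y)/3 = 2 - y/3)
D(O) = 5/O (D(O) = 5/O + 0*(⅕) = 5/O + 0 = 5/O)
t(m) = 5 (t(m) = (m*1)*(5/m) = m*(5/m) = 5)
b(B) = 5
-756*b(-22) = -756*5 = -3780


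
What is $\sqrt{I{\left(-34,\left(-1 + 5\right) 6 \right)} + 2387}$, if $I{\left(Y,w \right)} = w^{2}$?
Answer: $\sqrt{2963} \approx 54.433$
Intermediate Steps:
$\sqrt{I{\left(-34,\left(-1 + 5\right) 6 \right)} + 2387} = \sqrt{\left(\left(-1 + 5\right) 6\right)^{2} + 2387} = \sqrt{\left(4 \cdot 6\right)^{2} + 2387} = \sqrt{24^{2} + 2387} = \sqrt{576 + 2387} = \sqrt{2963}$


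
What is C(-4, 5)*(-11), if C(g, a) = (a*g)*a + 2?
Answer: 1078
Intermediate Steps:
C(g, a) = 2 + g*a**2 (C(g, a) = g*a**2 + 2 = 2 + g*a**2)
C(-4, 5)*(-11) = (2 - 4*5**2)*(-11) = (2 - 4*25)*(-11) = (2 - 100)*(-11) = -98*(-11) = 1078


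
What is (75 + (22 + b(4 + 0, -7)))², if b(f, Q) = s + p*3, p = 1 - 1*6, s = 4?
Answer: 7396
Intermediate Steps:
p = -5 (p = 1 - 6 = -5)
b(f, Q) = -11 (b(f, Q) = 4 - 5*3 = 4 - 15 = -11)
(75 + (22 + b(4 + 0, -7)))² = (75 + (22 - 11))² = (75 + 11)² = 86² = 7396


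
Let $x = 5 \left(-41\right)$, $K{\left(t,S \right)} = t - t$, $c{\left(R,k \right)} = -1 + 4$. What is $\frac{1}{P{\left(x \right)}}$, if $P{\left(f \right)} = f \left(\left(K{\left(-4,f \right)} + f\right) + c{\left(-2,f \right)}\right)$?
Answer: $\frac{1}{41410} \approx 2.4149 \cdot 10^{-5}$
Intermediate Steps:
$c{\left(R,k \right)} = 3$
$K{\left(t,S \right)} = 0$
$x = -205$
$P{\left(f \right)} = f \left(3 + f\right)$ ($P{\left(f \right)} = f \left(\left(0 + f\right) + 3\right) = f \left(f + 3\right) = f \left(3 + f\right)$)
$\frac{1}{P{\left(x \right)}} = \frac{1}{\left(-205\right) \left(3 - 205\right)} = \frac{1}{\left(-205\right) \left(-202\right)} = \frac{1}{41410}$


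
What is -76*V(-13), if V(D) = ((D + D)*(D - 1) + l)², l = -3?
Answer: -9904396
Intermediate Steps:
V(D) = (-3 + 2*D*(-1 + D))² (V(D) = ((D + D)*(D - 1) - 3)² = ((2*D)*(-1 + D) - 3)² = (2*D*(-1 + D) - 3)² = (-3 + 2*D*(-1 + D))²)
-76*V(-13) = -76*(3 - 2*(-13)² + 2*(-13))² = -76*(3 - 2*169 - 26)² = -76*(3 - 338 - 26)² = -76*(-361)² = -76*130321 = -9904396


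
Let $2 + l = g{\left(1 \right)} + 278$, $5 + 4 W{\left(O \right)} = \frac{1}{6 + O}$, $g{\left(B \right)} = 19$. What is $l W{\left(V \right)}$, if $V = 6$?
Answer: $- \frac{17405}{48} \approx -362.6$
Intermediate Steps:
$W{\left(O \right)} = - \frac{5}{4} + \frac{1}{4 \left(6 + O\right)}$
$l = 295$ ($l = -2 + \left(19 + 278\right) = -2 + 297 = 295$)
$l W{\left(V \right)} = 295 \frac{-29 - 30}{4 \left(6 + 6\right)} = 295 \frac{-29 - 30}{4 \cdot 12} = 295 \cdot \frac{1}{4} \cdot \frac{1}{12} \left(-59\right) = 295 \left(- \frac{59}{48}\right) = - \frac{17405}{48}$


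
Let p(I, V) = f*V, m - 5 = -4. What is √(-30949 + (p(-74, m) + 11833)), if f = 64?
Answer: 2*I*√4763 ≈ 138.03*I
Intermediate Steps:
m = 1 (m = 5 - 4 = 1)
p(I, V) = 64*V
√(-30949 + (p(-74, m) + 11833)) = √(-30949 + (64*1 + 11833)) = √(-30949 + (64 + 11833)) = √(-30949 + 11897) = √(-19052) = 2*I*√4763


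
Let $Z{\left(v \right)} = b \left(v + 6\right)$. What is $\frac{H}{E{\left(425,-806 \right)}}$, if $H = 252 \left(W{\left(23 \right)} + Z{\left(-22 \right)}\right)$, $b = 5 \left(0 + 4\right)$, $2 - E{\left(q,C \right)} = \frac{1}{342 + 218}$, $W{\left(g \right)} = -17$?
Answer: $- \frac{15852480}{373} \approx -42500.0$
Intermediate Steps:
$E{\left(q,C \right)} = \frac{1119}{560}$ ($E{\left(q,C \right)} = 2 - \frac{1}{342 + 218} = 2 - \frac{1}{560} = \frac{1119}{560}$)
$b = 20$ ($b = 5 \cdot 4 = 20$)
$Z{\left(v \right)} = 120 + 20 v$ ($Z{\left(v \right)} = 20 \left(v + 6\right) = 20 \left(6 + v\right) = 120 + 20 v$)
$H = -84924$ ($H = 252 \left(-17 + \left(120 + 20 \left(-22\right)\right)\right) = 252 \left(-17 + \left(120 - 440\right)\right) = 252 \left(-17 - 320\right) = 252 \left(-337\right) = -84924$)
$\frac{H}{E{\left(425,-806 \right)}} = - \frac{84924}{\frac{1119}{560}} = \left(-84924\right) \frac{560}{1119} = - \frac{15852480}{373}$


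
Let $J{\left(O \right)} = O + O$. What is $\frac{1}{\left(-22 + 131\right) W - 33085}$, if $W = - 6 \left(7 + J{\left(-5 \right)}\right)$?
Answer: $- \frac{1}{31123} \approx -3.2131 \cdot 10^{-5}$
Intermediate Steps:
$J{\left(O \right)} = 2 O$
$W = 18$ ($W = - 6 \left(7 + 2 \left(-5\right)\right) = - 6 \left(7 - 10\right) = \left(-6\right) \left(-3\right) = 18$)
$\frac{1}{\left(-22 + 131\right) W - 33085} = \frac{1}{\left(-22 + 131\right) 18 - 33085} = \frac{1}{109 \cdot 18 - 33085} = \frac{1}{1962 - 33085} = \frac{1}{-31123} = - \frac{1}{31123}$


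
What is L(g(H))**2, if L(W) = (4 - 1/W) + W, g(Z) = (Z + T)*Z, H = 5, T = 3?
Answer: 3094081/1600 ≈ 1933.8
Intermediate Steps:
g(Z) = Z*(3 + Z) (g(Z) = (Z + 3)*Z = (3 + Z)*Z = Z*(3 + Z))
L(W) = 4 + W - 1/W
L(g(H))**2 = (4 + 5*(3 + 5) - 1/(5*(3 + 5)))**2 = (4 + 5*8 - 1/(5*8))**2 = (4 + 40 - 1/40)**2 = (1759/40)**2 = 3094081/1600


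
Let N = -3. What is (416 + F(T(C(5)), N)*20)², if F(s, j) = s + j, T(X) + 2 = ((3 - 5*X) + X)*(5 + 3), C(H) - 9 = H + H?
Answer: 129140496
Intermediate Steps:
C(H) = 9 + 2*H (C(H) = 9 + (H + H) = 9 + 2*H)
T(X) = 22 - 32*X (T(X) = -2 + ((3 - 5*X) + X)*(5 + 3) = -2 + (3 - 4*X)*8 = -2 + (24 - 32*X) = 22 - 32*X)
F(s, j) = j + s
(416 + F(T(C(5)), N)*20)² = (416 + (-3 + (22 - 32*(9 + 2*5)))*20)² = (416 + (-3 + (22 - 32*(9 + 10)))*20)² = (416 + (-3 + (22 - 32*19))*20)² = (416 + (-3 + (22 - 608))*20)² = (416 + (-3 - 586)*20)² = (416 - 589*20)² = (416 - 11780)² = (-11364)² = 129140496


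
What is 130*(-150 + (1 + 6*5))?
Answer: -15470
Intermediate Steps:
130*(-150 + (1 + 6*5)) = 130*(-150 + (1 + 30)) = 130*(-150 + 31) = 130*(-119) = -15470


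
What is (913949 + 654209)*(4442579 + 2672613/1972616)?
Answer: 6871280306895220883/986308 ≈ 6.9667e+12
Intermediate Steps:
(913949 + 654209)*(4442579 + 2672613/1972616) = 1568158*(4442579 + 2672613*(1/1972616)) = 1568158*(4442579 + 2672613/1972616) = 1568158*(8763505089277/1972616) = 6871280306895220883/986308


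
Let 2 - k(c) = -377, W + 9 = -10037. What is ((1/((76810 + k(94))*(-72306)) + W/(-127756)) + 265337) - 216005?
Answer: 4396939452226084492/89129417895063 ≈ 49332.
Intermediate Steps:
W = -10046 (W = -9 - 10037 = -10046)
k(c) = 379 (k(c) = 2 - 1*(-377) = 2 + 377 = 379)
((1/((76810 + k(94))*(-72306)) + W/(-127756)) + 265337) - 216005 = ((1/((76810 + 379)*(-72306)) - 10046/(-127756)) + 265337) - 216005 = ((-1/72306/77189 - 10046*(-1/127756)) + 265337) - 216005 = (((1/77189)*(-1/72306) + 5023/63878) + 265337) - 216005 = ((-1/5581227834 + 5023/63878) + 265337) - 216005 = (7008626836576/89129417895063 + 265337) - 216005 = 23649339364649167807/89129417895063 - 216005 = 4396939452226084492/89129417895063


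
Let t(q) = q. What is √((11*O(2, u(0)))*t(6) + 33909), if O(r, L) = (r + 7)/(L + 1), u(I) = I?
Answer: √34503 ≈ 185.75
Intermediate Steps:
O(r, L) = (7 + r)/(1 + L)
√((11*O(2, u(0)))*t(6) + 33909) = √((11*((7 + 2)/(1 + 0)))*6 + 33909) = √((11*(9/1))*6 + 33909) = √((11*(1*9))*6 + 33909) = √((11*9)*6 + 33909) = √(99*6 + 33909) = √(594 + 33909) = √34503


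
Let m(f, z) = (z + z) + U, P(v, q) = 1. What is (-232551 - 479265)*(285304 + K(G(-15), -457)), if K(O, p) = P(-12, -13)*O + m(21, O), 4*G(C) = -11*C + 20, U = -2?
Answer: -203181292902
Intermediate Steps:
G(C) = 5 - 11*C/4 (G(C) = (-11*C + 20)/4 = (20 - 11*C)/4 = 5 - 11*C/4)
m(f, z) = -2 + 2*z (m(f, z) = (z + z) - 2 = 2*z - 2 = -2 + 2*z)
K(O, p) = -2 + 3*O (K(O, p) = 1*O + (-2 + 2*O) = O + (-2 + 2*O) = -2 + 3*O)
(-232551 - 479265)*(285304 + K(G(-15), -457)) = (-232551 - 479265)*(285304 + (-2 + 3*(5 - 11/4*(-15)))) = -711816*(285304 + (-2 + 3*(5 + 165/4))) = -711816*(285304 + (-2 + 3*(185/4))) = -711816*(285304 + (-2 + 555/4)) = -711816*(285304 + 547/4) = -711816*1141763/4 = -203181292902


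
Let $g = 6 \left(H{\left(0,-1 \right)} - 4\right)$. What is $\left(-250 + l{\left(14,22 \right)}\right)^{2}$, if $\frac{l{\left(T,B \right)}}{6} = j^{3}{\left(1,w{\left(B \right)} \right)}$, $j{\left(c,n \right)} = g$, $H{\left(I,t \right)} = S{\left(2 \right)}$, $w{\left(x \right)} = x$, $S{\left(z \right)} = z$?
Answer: $112741924$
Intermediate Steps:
$H{\left(I,t \right)} = 2$
$g = -12$ ($g = 6 \left(2 - 4\right) = 6 \left(-2\right) = -12$)
$j{\left(c,n \right)} = -12$
$l{\left(T,B \right)} = -10368$ ($l{\left(T,B \right)} = 6 \left(-12\right)^{3} = 6 \left(-1728\right) = -10368$)
$\left(-250 + l{\left(14,22 \right)}\right)^{2} = \left(-250 - 10368\right)^{2} = \left(-10618\right)^{2} = 112741924$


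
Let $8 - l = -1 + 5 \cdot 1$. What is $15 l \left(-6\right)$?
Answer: $-360$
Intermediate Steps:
$l = 4$ ($l = 8 - \left(-1 + 5 \cdot 1\right) = 8 - \left(-1 + 5\right) = 8 - 4 = 4$)
$15 l \left(-6\right) = 15 \cdot 4 \left(-6\right) = 60 \left(-6\right) = -360$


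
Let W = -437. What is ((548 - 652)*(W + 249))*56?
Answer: 1094912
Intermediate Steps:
((548 - 652)*(W + 249))*56 = ((548 - 652)*(-437 + 249))*56 = -104*(-188)*56 = 19552*56 = 1094912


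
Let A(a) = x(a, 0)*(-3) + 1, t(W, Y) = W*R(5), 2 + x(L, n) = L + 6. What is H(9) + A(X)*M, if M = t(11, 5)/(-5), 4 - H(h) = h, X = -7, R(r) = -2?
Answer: 39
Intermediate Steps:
x(L, n) = 4 + L (x(L, n) = -2 + (L + 6) = -2 + (6 + L) = 4 + L)
t(W, Y) = -2*W (t(W, Y) = W*(-2) = -2*W)
H(h) = 4 - h
A(a) = -11 - 3*a (A(a) = (4 + a)*(-3) + 1 = (-12 - 3*a) + 1 = -11 - 3*a)
M = 22/5 (M = -2*11/(-5) = -22*(-⅕) = 22/5 ≈ 4.4000)
H(9) + A(X)*M = (4 - 1*9) + (-11 - 3*(-7))*(22/5) = (4 - 9) + (-11 + 21)*(22/5) = -5 + 10*(22/5) = -5 + 44 = 39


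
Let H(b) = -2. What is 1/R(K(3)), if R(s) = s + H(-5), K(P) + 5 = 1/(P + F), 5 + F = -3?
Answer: -5/36 ≈ -0.13889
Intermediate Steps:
F = -8 (F = -5 - 3 = -8)
K(P) = -5 + 1/(-8 + P) (K(P) = -5 + 1/(P - 8) = -5 + 1/(-8 + P))
R(s) = -2 + s (R(s) = s - 2 = -2 + s)
1/R(K(3)) = 1/(-2 + (41 - 5*3)/(-8 + 3)) = 1/(-2 + (41 - 15)/(-5)) = 1/(-2 - 1/5*26) = 1/(-2 - 26/5) = 1/(-36/5) = -5/36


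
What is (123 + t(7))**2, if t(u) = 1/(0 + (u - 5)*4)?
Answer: 970225/64 ≈ 15160.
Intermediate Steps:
t(u) = 1/(-20 + 4*u) (t(u) = 1/(0 + (-5 + u)*4) = 1/(0 + (-20 + 4*u)) = 1/(-20 + 4*u))
(123 + t(7))**2 = (123 + 1/(4*(-5 + 7)))**2 = (123 + (1/4)/2)**2 = (123 + (1/4)*(1/2))**2 = (123 + 1/8)**2 = (985/8)**2 = 970225/64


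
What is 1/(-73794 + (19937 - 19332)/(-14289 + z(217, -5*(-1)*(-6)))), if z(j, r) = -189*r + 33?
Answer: -8586/633595889 ≈ -1.3551e-5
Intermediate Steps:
z(j, r) = 33 - 189*r
1/(-73794 + (19937 - 19332)/(-14289 + z(217, -5*(-1)*(-6)))) = 1/(-73794 + (19937 - 19332)/(-14289 + (33 - 189*(-5*(-1))*(-6)))) = 1/(-73794 + 605/(-14289 + (33 - 945*(-6)))) = 1/(-73794 + 605/(-14289 + (33 - 189*(-30)))) = 1/(-73794 + 605/(-14289 + (33 + 5670))) = 1/(-73794 + 605/(-14289 + 5703)) = 1/(-73794 + 605/(-8586)) = 1/(-73794 + 605*(-1/8586)) = 1/(-73794 - 605/8586) = 1/(-633595889/8586) = -8586/633595889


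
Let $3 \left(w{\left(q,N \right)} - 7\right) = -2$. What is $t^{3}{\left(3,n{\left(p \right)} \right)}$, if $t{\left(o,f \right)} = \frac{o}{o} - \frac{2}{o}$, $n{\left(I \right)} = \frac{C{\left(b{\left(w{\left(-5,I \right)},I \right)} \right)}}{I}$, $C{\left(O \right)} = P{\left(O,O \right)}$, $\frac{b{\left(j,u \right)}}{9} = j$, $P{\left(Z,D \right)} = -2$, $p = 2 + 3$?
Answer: $\frac{1}{27} \approx 0.037037$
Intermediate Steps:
$p = 5$
$w{\left(q,N \right)} = \frac{19}{3}$ ($w{\left(q,N \right)} = 7 + \frac{1}{3} \left(-2\right) = 7 - \frac{2}{3} = \frac{19}{3}$)
$b{\left(j,u \right)} = 9 j$
$C{\left(O \right)} = -2$
$n{\left(I \right)} = - \frac{2}{I}$
$t{\left(o,f \right)} = 1 - \frac{2}{o}$
$t^{3}{\left(3,n{\left(p \right)} \right)} = \left(\frac{-2 + 3}{3}\right)^{3} = \left(\frac{1}{3} \cdot 1\right)^{3} = \left(\frac{1}{3}\right)^{3} = \frac{1}{27}$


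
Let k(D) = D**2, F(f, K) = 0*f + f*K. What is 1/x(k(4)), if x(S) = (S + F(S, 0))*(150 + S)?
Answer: 1/2656 ≈ 0.00037651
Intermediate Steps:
F(f, K) = K*f (F(f, K) = 0 + K*f = K*f)
x(S) = S*(150 + S) (x(S) = (S + 0*S)*(150 + S) = (S + 0)*(150 + S) = S*(150 + S))
1/x(k(4)) = 1/(4**2*(150 + 4**2)) = 1/(16*(150 + 16)) = 1/(16*166) = 1/2656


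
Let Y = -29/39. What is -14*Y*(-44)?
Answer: -17864/39 ≈ -458.05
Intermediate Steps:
Y = -29/39 (Y = -29*1/39 = -29/39 ≈ -0.74359)
-14*Y*(-44) = -14*(-29/39)*(-44) = (406/39)*(-44) = -17864/39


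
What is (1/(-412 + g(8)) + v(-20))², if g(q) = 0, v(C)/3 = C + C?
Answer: 2444412481/169744 ≈ 14401.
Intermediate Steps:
v(C) = 6*C (v(C) = 3*(C + C) = 3*(2*C) = 6*C)
(1/(-412 + g(8)) + v(-20))² = (1/(-412 + 0) + 6*(-20))² = (1/(-412) - 120)² = (-1/412 - 120)² = (-49441/412)² = 2444412481/169744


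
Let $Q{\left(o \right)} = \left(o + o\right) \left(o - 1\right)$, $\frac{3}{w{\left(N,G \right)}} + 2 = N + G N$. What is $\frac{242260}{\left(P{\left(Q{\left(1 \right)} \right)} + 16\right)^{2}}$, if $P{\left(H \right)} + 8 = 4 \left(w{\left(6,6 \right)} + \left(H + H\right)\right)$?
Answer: $\frac{24226000}{6889} \approx 3516.6$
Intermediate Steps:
$w{\left(N,G \right)} = \frac{3}{-2 + N + G N}$ ($w{\left(N,G \right)} = \frac{3}{-2 + \left(N + G N\right)} = \frac{3}{-2 + N + G N}$)
$Q{\left(o \right)} = 2 o \left(-1 + o\right)$
$P{\left(H \right)} = - \frac{77}{10} + 8 H$ ($P{\left(H \right)} = -8 + 4 \left(\frac{3}{-2 + 6 + 6 \cdot 6} + \left(H + H\right)\right) = -8 + 4 \left(\frac{3}{-2 + 6 + 36} + 2 H\right) = -8 + 4 \left(\frac{3}{40} + 2 H\right) = -8 + \left(\frac{3}{10} + 8 H\right) = - \frac{77}{10} + 8 H$)
$\frac{242260}{\left(P{\left(Q{\left(1 \right)} \right)} + 16\right)^{2}} = \frac{242260}{\left(\left(- \frac{77}{10} + 8 \cdot 2 \cdot 1 \left(-1 + 1\right)\right) + 16\right)^{2}} = \frac{242260}{\left(\left(- \frac{77}{10} + 8 \cdot 2 \cdot 1 \cdot 0\right) + 16\right)^{2}} = \frac{242260}{\left(\left(- \frac{77}{10} + 8 \cdot 0\right) + 16\right)^{2}} = \frac{242260}{\left(\left(- \frac{77}{10} + 0\right) + 16\right)^{2}} = \frac{242260}{\left(- \frac{77}{10} + 16\right)^{2}} = \frac{242260}{\left(\frac{83}{10}\right)^{2}} = \frac{242260}{\frac{6889}{100}} = 242260 \cdot \frac{100}{6889} = \frac{24226000}{6889}$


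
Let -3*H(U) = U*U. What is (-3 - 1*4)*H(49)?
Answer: 16807/3 ≈ 5602.3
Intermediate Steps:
H(U) = -U**2/3 (H(U) = -U*U/3 = -U**2/3)
(-3 - 1*4)*H(49) = (-3 - 1*4)*(-1/3*49**2) = (-3 - 4)*(-1/3*2401) = -7*(-2401/3) = 16807/3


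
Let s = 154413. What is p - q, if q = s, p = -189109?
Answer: -343522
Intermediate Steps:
q = 154413
p - q = -189109 - 1*154413 = -189109 - 154413 = -343522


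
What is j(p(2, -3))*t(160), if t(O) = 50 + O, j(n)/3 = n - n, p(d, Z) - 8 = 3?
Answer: 0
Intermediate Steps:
p(d, Z) = 11 (p(d, Z) = 8 + 3 = 11)
j(n) = 0 (j(n) = 3*(n - n) = 3*0 = 0)
j(p(2, -3))*t(160) = 0*(50 + 160) = 0*210 = 0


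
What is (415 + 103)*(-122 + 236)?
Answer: 59052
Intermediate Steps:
(415 + 103)*(-122 + 236) = 518*114 = 59052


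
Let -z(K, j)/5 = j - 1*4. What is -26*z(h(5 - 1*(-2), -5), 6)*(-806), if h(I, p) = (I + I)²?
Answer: -209560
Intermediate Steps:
h(I, p) = 4*I² (h(I, p) = (2*I)² = 4*I²)
z(K, j) = 20 - 5*j (z(K, j) = -5*(j - 1*4) = -5*(j - 4) = -5*(-4 + j) = 20 - 5*j)
-26*z(h(5 - 1*(-2), -5), 6)*(-806) = -26*(20 - 5*6)*(-806) = -26*(20 - 30)*(-806) = -26*(-10)*(-806) = 260*(-806) = -209560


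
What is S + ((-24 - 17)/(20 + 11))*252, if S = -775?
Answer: -34357/31 ≈ -1108.3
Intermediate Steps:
S + ((-24 - 17)/(20 + 11))*252 = -775 + ((-24 - 17)/(20 + 11))*252 = -775 - 41/31*252 = -775 - 10332/31 = -34357/31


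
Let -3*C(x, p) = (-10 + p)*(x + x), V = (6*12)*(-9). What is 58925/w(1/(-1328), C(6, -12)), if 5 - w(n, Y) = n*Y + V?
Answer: 9781550/108409 ≈ 90.228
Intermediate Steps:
V = -648 (V = 72*(-9) = -648)
C(x, p) = -2*x*(-10 + p)/3 (C(x, p) = -(-10 + p)*(x + x)/3 = -(-10 + p)*2*x/3 = -2*x*(-10 + p)/3)
w(n, Y) = 653 - Y*n (w(n, Y) = 5 - (n*Y - 648) = 5 - (Y*n - 648) = 5 - (-648 + Y*n) = 5 + (648 - Y*n) = 653 - Y*n)
58925/w(1/(-1328), C(6, -12)) = 58925/(653 - 1*(⅔)*6*(10 - 1*(-12))/(-1328)) = 58925/(653 - 1*(⅔)*6*(10 + 12)*(-1/1328)) = 58925/(653 - 1*(⅔)*6*22*(-1/1328)) = 58925/(653 - 1*88*(-1/1328)) = 58925/(653 + 11/166) = 58925/(108409/166) = 58925*(166/108409) = 9781550/108409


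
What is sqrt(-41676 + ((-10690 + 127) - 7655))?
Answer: I*sqrt(59894) ≈ 244.73*I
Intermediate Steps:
sqrt(-41676 + ((-10690 + 127) - 7655)) = sqrt(-41676 + (-10563 - 7655)) = sqrt(-41676 - 18218) = sqrt(-59894) = I*sqrt(59894)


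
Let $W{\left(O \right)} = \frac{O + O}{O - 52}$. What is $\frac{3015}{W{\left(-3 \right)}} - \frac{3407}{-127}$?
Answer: $\frac{7026739}{254} \approx 27664.0$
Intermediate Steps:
$W{\left(O \right)} = \frac{2 O}{-52 + O}$
$\frac{3015}{W{\left(-3 \right)}} - \frac{3407}{-127} = \frac{3015}{2 \left(-3\right) \frac{1}{-52 - 3}} - \frac{3407}{-127} = \frac{3015}{2 \left(-3\right) \frac{1}{-55}} - - \frac{3407}{127} = \frac{3015}{2 \left(-3\right) \left(- \frac{1}{55}\right)} + \frac{3407}{127} = \frac{3015}{\frac{6}{55}} + \frac{3407}{127} = 3015 \cdot \frac{55}{6} + \frac{3407}{127} = \frac{55275}{2} + \frac{3407}{127} = \frac{7026739}{254}$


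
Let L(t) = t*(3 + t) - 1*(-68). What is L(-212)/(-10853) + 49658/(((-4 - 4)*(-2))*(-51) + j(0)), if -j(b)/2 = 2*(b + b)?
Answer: -287574545/4428024 ≈ -64.944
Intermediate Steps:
j(b) = -8*b (j(b) = -4*(b + b) = -4*2*b = -8*b)
L(t) = 68 + t*(3 + t) (L(t) = t*(3 + t) + 68 = 68 + t*(3 + t))
L(-212)/(-10853) + 49658/(((-4 - 4)*(-2))*(-51) + j(0)) = (68 + (-212)**2 + 3*(-212))/(-10853) + 49658/(((-4 - 4)*(-2))*(-51) - 8*0) = (68 + 44944 - 636)*(-1/10853) + 49658/(-8*(-2)*(-51) + 0) = 44376*(-1/10853) + 49658/(16*(-51) + 0) = -44376/10853 + 49658/(-816 + 0) = -44376/10853 + 49658/(-816) = -44376/10853 + 49658*(-1/816) = -44376/10853 - 24829/408 = -287574545/4428024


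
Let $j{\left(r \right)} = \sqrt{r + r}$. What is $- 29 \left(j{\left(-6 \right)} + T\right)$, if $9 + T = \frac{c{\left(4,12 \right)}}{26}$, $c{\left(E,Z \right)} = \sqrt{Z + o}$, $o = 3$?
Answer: $261 - \frac{29 \sqrt{15}}{26} - 58 i \sqrt{3} \approx 256.68 - 100.46 i$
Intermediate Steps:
$j{\left(r \right)} = \sqrt{2} \sqrt{r}$ ($j{\left(r \right)} = \sqrt{2 r} = \sqrt{2} \sqrt{r}$)
$c{\left(E,Z \right)} = \sqrt{3 + Z}$ ($c{\left(E,Z \right)} = \sqrt{Z + 3} = \sqrt{3 + Z}$)
$T = -9 + \frac{\sqrt{15}}{26}$ ($T = -9 + \frac{\sqrt{3 + 12}}{26} = -9 + \sqrt{15} \cdot \frac{1}{26} = -9 + \frac{\sqrt{15}}{26} \approx -8.851$)
$- 29 \left(j{\left(-6 \right)} + T\right) = - 29 \left(\sqrt{2} \sqrt{-6} - \left(9 - \frac{\sqrt{15}}{26}\right)\right) = - 29 \left(\sqrt{2} i \sqrt{6} - \left(9 - \frac{\sqrt{15}}{26}\right)\right) = - 29 \left(2 i \sqrt{3} - \left(9 - \frac{\sqrt{15}}{26}\right)\right) = - 29 \left(-9 + \frac{\sqrt{15}}{26} + 2 i \sqrt{3}\right) = 261 - \frac{29 \sqrt{15}}{26} - 58 i \sqrt{3}$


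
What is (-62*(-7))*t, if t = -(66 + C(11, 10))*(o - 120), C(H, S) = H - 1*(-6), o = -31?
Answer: 5439322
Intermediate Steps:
C(H, S) = 6 + H (C(H, S) = H + 6 = 6 + H)
t = 12533 (t = -(66 + (6 + 11))*(-31 - 120) = -(66 + 17)*(-151) = -83*(-151) = -1*(-12533) = 12533)
(-62*(-7))*t = -62*(-7)*12533 = 434*12533 = 5439322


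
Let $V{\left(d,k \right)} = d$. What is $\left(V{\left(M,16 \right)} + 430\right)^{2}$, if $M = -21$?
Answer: $167281$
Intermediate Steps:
$\left(V{\left(M,16 \right)} + 430\right)^{2} = \left(-21 + 430\right)^{2} = 409^{2} = 167281$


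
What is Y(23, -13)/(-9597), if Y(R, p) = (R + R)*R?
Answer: -1058/9597 ≈ -0.11024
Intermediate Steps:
Y(R, p) = 2*R² (Y(R, p) = (2*R)*R = 2*R²)
Y(23, -13)/(-9597) = (2*23²)/(-9597) = (2*529)*(-1/9597) = 1058*(-1/9597) = -1058/9597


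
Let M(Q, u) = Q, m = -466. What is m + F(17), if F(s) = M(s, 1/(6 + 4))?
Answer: -449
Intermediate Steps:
F(s) = s
m + F(17) = -466 + 17 = -449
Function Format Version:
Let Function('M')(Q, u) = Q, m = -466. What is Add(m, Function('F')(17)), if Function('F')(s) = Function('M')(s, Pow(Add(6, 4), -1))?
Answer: -449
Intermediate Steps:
Function('F')(s) = s
Add(m, Function('F')(17)) = Add(-466, 17) = -449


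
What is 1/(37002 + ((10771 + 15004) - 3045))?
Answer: 1/59732 ≈ 1.6741e-5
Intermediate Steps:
1/(37002 + ((10771 + 15004) - 3045)) = 1/(37002 + (25775 - 3045)) = 1/(37002 + 22730) = 1/59732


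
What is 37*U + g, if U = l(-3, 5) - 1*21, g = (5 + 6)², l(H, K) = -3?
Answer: -767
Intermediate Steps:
g = 121 (g = 11² = 121)
U = -24 (U = -3 - 1*21 = -3 - 21 = -24)
37*U + g = 37*(-24) + 121 = -888 + 121 = -767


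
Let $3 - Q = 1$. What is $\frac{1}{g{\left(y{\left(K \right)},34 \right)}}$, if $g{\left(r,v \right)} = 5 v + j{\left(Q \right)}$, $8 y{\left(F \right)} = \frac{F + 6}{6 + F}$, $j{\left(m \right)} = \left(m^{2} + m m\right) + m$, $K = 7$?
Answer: $\frac{1}{180} \approx 0.0055556$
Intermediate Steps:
$Q = 2$ ($Q = 3 - 1 = 2$)
$j{\left(m \right)} = m + 2 m^{2}$ ($j{\left(m \right)} = \left(m^{2} + m^{2}\right) + m = 2 m^{2} + m = m + 2 m^{2}$)
$y{\left(F \right)} = \frac{1}{8}$ ($y{\left(F \right)} = \frac{\left(F + 6\right) \frac{1}{6 + F}}{8} = \frac{\left(6 + F\right) \frac{1}{6 + F}}{8} = \frac{1}{8} \cdot 1 = \frac{1}{8}$)
$g{\left(r,v \right)} = 10 + 5 v$ ($g{\left(r,v \right)} = 5 v + 2 \left(1 + 2 \cdot 2\right) = 5 v + 2 \left(1 + 4\right) = 5 v + 2 \cdot 5 = 5 v + 10 = 10 + 5 v$)
$\frac{1}{g{\left(y{\left(K \right)},34 \right)}} = \frac{1}{10 + 5 \cdot 34} = \frac{1}{10 + 170} = \frac{1}{180}$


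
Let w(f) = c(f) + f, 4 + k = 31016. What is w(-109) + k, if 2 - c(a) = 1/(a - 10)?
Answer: 3677696/119 ≈ 30905.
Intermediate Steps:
c(a) = 2 - 1/(-10 + a) (c(a) = 2 - 1/(a - 10) = 2 - 1/(-10 + a))
k = 31012 (k = -4 + 31016 = 31012)
w(f) = f + (-21 + 2*f)/(-10 + f) (w(f) = (-21 + 2*f)/(-10 + f) + f = f + (-21 + 2*f)/(-10 + f))
w(-109) + k = (-21 + (-109)² - 8*(-109))/(-10 - 109) + 31012 = (-21 + 11881 + 872)/(-119) + 31012 = -1/119*12732 + 31012 = -12732/119 + 31012 = 3677696/119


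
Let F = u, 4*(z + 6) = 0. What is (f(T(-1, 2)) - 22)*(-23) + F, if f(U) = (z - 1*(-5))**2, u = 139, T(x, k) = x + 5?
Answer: 622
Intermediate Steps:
z = -6 (z = -6 + (1/4)*0 = -6 + 0 = -6)
T(x, k) = 5 + x
f(U) = 1 (f(U) = (-6 - 1*(-5))**2 = (-6 + 5)**2 = (-1)**2 = 1)
F = 139
(f(T(-1, 2)) - 22)*(-23) + F = (1 - 22)*(-23) + 139 = -21*(-23) + 139 = 483 + 139 = 622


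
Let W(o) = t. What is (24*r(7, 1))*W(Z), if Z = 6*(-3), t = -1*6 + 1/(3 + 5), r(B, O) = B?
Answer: -987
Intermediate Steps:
t = -47/8 (t = -6 + 1/8 = -47/8 ≈ -5.8750)
Z = -18
W(o) = -47/8
(24*r(7, 1))*W(Z) = (24*7)*(-47/8) = 168*(-47/8) = -987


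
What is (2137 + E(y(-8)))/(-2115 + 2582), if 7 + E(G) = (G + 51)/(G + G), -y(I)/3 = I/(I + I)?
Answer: 4227/934 ≈ 4.5257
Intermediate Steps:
y(I) = -3/2 (y(I) = -3*I/(I + I) = -3*I/(2*I) = -3*I*1/(2*I) = -3*½ = -3/2)
E(G) = -7 + (51 + G)/(2*G) (E(G) = -7 + (G + 51)/(G + G) = -7 + (51 + G)/((2*G)) = -7 + (51 + G)*(1/(2*G)) = -7 + (51 + G)/(2*G))
(2137 + E(y(-8)))/(-2115 + 2582) = (2137 + (51 - 13*(-3/2))/(2*(-3/2)))/(-2115 + 2582) = (2137 + (½)*(-⅔)*(51 + 39/2))/467 = (2137 + (½)*(-⅔)*(141/2))*(1/467) = (2137 - 47/2)*(1/467) = (4227/2)*(1/467) = 4227/934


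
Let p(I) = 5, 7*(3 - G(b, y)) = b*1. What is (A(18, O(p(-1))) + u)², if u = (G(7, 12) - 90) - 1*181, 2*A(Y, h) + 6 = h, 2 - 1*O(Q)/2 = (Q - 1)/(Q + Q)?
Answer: 1827904/25 ≈ 73116.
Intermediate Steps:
G(b, y) = 3 - b/7
O(Q) = 4 - (-1 + Q)/Q (O(Q) = 4 - 2*(Q - 1)/(Q + Q) = 4 - 2*(-1 + Q)/(2*Q) = 4 - 2*(-1 + Q)*1/(2*Q) = 4 - (-1 + Q)/Q)
A(Y, h) = -3 + h/2
u = -269 (u = ((3 - ⅐*7) - 90) - 1*181 = ((3 - 1) - 90) - 181 = (2 - 90) - 181 = -88 - 181 = -269)
(A(18, O(p(-1))) + u)² = ((-3 + (3 + 1/5)/2) - 269)² = ((-3 + (3 + ⅕)/2) - 269)² = ((-3 + (½)*(16/5)) - 269)² = ((-3 + 8/5) - 269)² = (-7/5 - 269)² = (-1352/5)² = 1827904/25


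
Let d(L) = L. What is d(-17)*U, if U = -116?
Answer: 1972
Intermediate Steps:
d(-17)*U = -17*(-116) = 1972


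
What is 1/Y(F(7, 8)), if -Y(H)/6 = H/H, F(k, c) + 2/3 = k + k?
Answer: -⅙ ≈ -0.16667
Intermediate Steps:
F(k, c) = -⅔ + 2*k (F(k, c) = -⅔ + (k + k) = -⅔ + 2*k)
Y(H) = -6 (Y(H) = -6*H/H = -6*1 = -6)
1/Y(F(7, 8)) = 1/(-6) = -⅙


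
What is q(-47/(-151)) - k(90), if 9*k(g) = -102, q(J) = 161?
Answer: 517/3 ≈ 172.33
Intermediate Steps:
k(g) = -34/3 (k(g) = (1/9)*(-102) = -34/3)
q(-47/(-151)) - k(90) = 161 - 1*(-34/3) = 161 + 34/3 = 517/3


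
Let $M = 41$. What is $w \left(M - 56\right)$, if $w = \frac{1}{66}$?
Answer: $- \frac{5}{22} \approx -0.22727$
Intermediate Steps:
$w = \frac{1}{66} \approx 0.015152$
$w \left(M - 56\right) = \frac{41 - 56}{66} = \frac{1}{66} \left(-15\right) = - \frac{5}{22}$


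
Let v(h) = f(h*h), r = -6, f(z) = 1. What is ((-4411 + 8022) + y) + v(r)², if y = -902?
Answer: 2710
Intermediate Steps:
v(h) = 1
((-4411 + 8022) + y) + v(r)² = ((-4411 + 8022) - 902) + 1² = (3611 - 902) + 1 = 2709 + 1 = 2710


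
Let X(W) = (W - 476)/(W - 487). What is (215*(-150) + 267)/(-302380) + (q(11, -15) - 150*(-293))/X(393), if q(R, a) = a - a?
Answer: 1249225148589/25097540 ≈ 49775.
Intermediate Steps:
q(R, a) = 0
X(W) = (-476 + W)/(-487 + W)
(215*(-150) + 267)/(-302380) + (q(11, -15) - 150*(-293))/X(393) = (215*(-150) + 267)/(-302380) + (0 - 150*(-293))/(((-476 + 393)/(-487 + 393))) = (-32250 + 267)*(-1/302380) + (0 + 43950)/((-83/(-94))) = -31983*(-1/302380) + 43950/((-1/94*(-83))) = 31983/302380 + 43950/(83/94) = 31983/302380 + 43950*(94/83) = 31983/302380 + 4131300/83 = 1249225148589/25097540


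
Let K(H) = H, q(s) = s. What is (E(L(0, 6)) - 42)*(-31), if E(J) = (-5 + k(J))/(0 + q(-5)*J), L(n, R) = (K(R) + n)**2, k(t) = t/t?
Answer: 58559/45 ≈ 1301.3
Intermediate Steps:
k(t) = 1
L(n, R) = (R + n)**2
E(J) = 4/(5*J) (E(J) = (-5 + 1)/(0 - 5*J) = -4*(-1/(5*J)) = -(-4)/(5*J) = 4/(5*J))
(E(L(0, 6)) - 42)*(-31) = (4/(5*((6 + 0)**2)) - 42)*(-31) = (4/(5*(6**2)) - 42)*(-31) = ((4/5)/36 - 42)*(-31) = ((4/5)*(1/36) - 42)*(-31) = (1/45 - 42)*(-31) = -1889/45*(-31) = 58559/45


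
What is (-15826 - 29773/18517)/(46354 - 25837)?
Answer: -41868545/54273327 ≈ -0.77144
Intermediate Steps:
(-15826 - 29773/18517)/(46354 - 25837) = (-15826 - 29773*1/18517)/20517 = (-15826 - 29773/18517)*(1/20517) = -293079815/18517*1/20517 = -41868545/54273327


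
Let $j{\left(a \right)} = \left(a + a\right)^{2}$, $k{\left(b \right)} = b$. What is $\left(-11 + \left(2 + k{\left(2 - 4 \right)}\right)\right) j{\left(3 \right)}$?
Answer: $-396$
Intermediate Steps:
$j{\left(a \right)} = 4 a^{2}$ ($j{\left(a \right)} = \left(2 a\right)^{2} = 4 a^{2}$)
$\left(-11 + \left(2 + k{\left(2 - 4 \right)}\right)\right) j{\left(3 \right)} = \left(-11 + \left(2 + \left(2 - 4\right)\right)\right) 4 \cdot 3^{2} = \left(-11 + \left(2 + \left(2 - 4\right)\right)\right) 4 \cdot 9 = \left(-11 + \left(2 - 2\right)\right) 36 = \left(-11 + 0\right) 36 = \left(-11\right) 36 = -396$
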